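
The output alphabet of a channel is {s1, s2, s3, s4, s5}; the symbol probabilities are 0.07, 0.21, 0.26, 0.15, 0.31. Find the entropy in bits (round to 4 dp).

H = −Σ pᵢ log₂ pᵢ.
−0.07·log₂(0.07) = 0.2686
−0.21·log₂(0.21) = 0.4728
−0.26·log₂(0.26) = 0.5053
−0.15·log₂(0.15) = 0.4105
−0.31·log₂(0.31) = 0.5238
Sum ≈ 2.1810 → 2.1810 bits.

2.1810 bits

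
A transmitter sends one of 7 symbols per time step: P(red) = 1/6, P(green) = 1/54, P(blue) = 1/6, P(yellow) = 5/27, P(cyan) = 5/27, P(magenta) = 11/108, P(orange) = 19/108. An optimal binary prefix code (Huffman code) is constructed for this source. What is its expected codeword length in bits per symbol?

Repeatedly combine the two least-probable nodes; the expected code length is the sum of the merged weights.
merge 1/54 + 11/108 → 13/108
merge 13/108 + 1/6 → 31/108
merge 1/6 + 19/108 → 37/108
merge 5/27 + 5/27 → 10/27
merge 31/108 + 37/108 → 17/27
merge 10/27 + 17/27 → 1
L = 13/108 + 31/108 + 37/108 + 10/27 + 17/27 + 1 = 11/4 = 2.75 bits/symbol.

2.75 bits/symbol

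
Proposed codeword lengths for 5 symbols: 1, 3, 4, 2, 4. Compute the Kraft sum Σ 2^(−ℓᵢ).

With common denominator 2^4 = 16: Σ 2^(−ℓᵢ) = 8/16 + 2/16 + 1/16 + 4/16 + 1/16 = 16/16 = 1.

1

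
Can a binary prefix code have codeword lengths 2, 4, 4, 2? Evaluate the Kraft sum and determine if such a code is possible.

0.625; yes

With common denominator 2^4 = 16: Σ 2^(−ℓᵢ) = 4/16 + 1/16 + 1/16 + 4/16 = 10/16 = 0.625.
Kraft's inequality requires Σ ≤ 1; here Σ = 0.625 ≤ 1, so such a prefix code exists.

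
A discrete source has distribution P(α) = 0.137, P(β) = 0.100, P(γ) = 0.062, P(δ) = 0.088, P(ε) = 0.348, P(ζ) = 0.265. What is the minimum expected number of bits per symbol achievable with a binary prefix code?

2.387 bits/symbol

Repeatedly combine the two least-probable nodes; the expected code length is the sum of the merged weights.
merge 31/500 + 11/125 → 3/20
merge 1/10 + 137/1000 → 237/1000
merge 3/20 + 237/1000 → 387/1000
merge 53/200 + 87/250 → 613/1000
merge 387/1000 + 613/1000 → 1
L = 3/20 + 237/1000 + 387/1000 + 613/1000 + 1 = 2387/1000 = 2.387 bits/symbol.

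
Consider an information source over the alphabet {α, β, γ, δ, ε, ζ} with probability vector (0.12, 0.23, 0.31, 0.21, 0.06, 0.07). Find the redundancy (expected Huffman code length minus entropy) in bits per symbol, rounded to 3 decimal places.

0.017 bits

Entropy H = −Σ p log₂ p ≈ 2.3634 bits.
Huffman merges: 3/50+7/100→13/100; 3/25+13/100→1/4; 21/100+23/100→11/25; 1/4+31/100→14/25; 11/25+14/25→1. L = 119/50 ≈ 2.3800.
L − H = 2.3800 − 2.3634 = 0.017 bits.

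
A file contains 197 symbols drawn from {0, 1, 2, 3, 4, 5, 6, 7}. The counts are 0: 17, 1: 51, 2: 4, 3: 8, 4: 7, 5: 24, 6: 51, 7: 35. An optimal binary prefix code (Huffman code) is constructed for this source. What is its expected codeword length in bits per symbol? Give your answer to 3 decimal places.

Probabilities are the counts divided by 197.
Repeatedly combine the two least-probable nodes; the expected code length is the sum of the merged weights.
merge 4/197 + 7/197 → 11/197
merge 8/197 + 11/197 → 19/197
merge 17/197 + 19/197 → 36/197
merge 24/197 + 35/197 → 59/197
merge 36/197 + 51/197 → 87/197
merge 51/197 + 59/197 → 110/197
merge 87/197 + 110/197 → 1
L = 11/197 + 19/197 + 36/197 + 59/197 + 87/197 + 110/197 + 1 = 519/197 ≈ 2.635 bits/symbol.

2.635 bits/symbol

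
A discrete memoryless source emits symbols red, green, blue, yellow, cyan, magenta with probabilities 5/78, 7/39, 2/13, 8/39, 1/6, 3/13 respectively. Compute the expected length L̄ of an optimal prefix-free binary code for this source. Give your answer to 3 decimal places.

2.564 bits/symbol

Repeatedly combine the two least-probable nodes; the expected code length is the sum of the merged weights.
merge 5/78 + 2/13 → 17/78
merge 1/6 + 7/39 → 9/26
merge 8/39 + 17/78 → 11/26
merge 3/13 + 9/26 → 15/26
merge 11/26 + 15/26 → 1
L = 17/78 + 9/26 + 11/26 + 15/26 + 1 = 100/39 ≈ 2.564 bits/symbol.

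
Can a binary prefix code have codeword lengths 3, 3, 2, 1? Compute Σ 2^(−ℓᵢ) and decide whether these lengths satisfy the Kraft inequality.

With common denominator 2^3 = 8: Σ 2^(−ℓᵢ) = 1/8 + 1/8 + 2/8 + 4/8 = 8/8 = 1.
Kraft's inequality requires Σ ≤ 1; here Σ = 1 ≤ 1, so such a prefix code exists.

1; yes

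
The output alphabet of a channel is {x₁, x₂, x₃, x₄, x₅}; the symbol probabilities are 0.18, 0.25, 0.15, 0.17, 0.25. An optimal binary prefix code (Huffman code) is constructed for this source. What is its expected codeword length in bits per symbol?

2.32 bits/symbol

Repeatedly combine the two least-probable nodes; the expected code length is the sum of the merged weights.
merge 3/20 + 17/100 → 8/25
merge 9/50 + 1/4 → 43/100
merge 1/4 + 8/25 → 57/100
merge 43/100 + 57/100 → 1
L = 8/25 + 43/100 + 57/100 + 1 = 58/25 = 2.32 bits/symbol.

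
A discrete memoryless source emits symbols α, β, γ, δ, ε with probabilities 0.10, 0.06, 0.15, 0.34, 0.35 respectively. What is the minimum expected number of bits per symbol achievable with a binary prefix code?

2.12 bits/symbol

Repeatedly combine the two least-probable nodes; the expected code length is the sum of the merged weights.
merge 3/50 + 1/10 → 4/25
merge 3/20 + 4/25 → 31/100
merge 31/100 + 17/50 → 13/20
merge 7/20 + 13/20 → 1
L = 4/25 + 31/100 + 13/20 + 1 = 53/25 = 2.12 bits/symbol.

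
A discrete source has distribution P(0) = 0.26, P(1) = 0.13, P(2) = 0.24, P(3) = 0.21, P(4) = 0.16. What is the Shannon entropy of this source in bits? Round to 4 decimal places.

2.2779 bits

H = −Σ pᵢ log₂ pᵢ.
−0.26·log₂(0.26) = 0.5053
−0.13·log₂(0.13) = 0.3826
−0.24·log₂(0.24) = 0.4941
−0.21·log₂(0.21) = 0.4728
−0.16·log₂(0.16) = 0.4230
Sum ≈ 2.2779 → 2.2779 bits.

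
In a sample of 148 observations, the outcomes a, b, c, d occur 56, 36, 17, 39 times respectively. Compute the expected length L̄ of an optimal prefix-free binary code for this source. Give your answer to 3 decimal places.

1.980 bits/symbol

Probabilities are the counts divided by 148.
Repeatedly combine the two least-probable nodes; the expected code length is the sum of the merged weights.
merge 17/148 + 9/37 → 53/148
merge 39/148 + 53/148 → 23/37
merge 14/37 + 23/37 → 1
L = 53/148 + 23/37 + 1 = 293/148 ≈ 1.980 bits/symbol.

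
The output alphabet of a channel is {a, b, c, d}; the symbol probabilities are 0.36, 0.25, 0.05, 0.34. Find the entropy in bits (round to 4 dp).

1.7759 bits

H = −Σ pᵢ log₂ pᵢ.
−0.36·log₂(0.36) = 0.5306
−0.25·log₂(0.25) = 0.5000
−0.05·log₂(0.05) = 0.2161
−0.34·log₂(0.34) = 0.5292
Sum ≈ 1.7759 → 1.7759 bits.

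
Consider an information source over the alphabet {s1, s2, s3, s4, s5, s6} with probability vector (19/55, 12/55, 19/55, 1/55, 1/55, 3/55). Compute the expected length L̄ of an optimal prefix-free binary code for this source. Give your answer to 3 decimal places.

2.091 bits/symbol

Repeatedly combine the two least-probable nodes; the expected code length is the sum of the merged weights.
merge 1/55 + 1/55 → 2/55
merge 2/55 + 3/55 → 1/11
merge 1/11 + 12/55 → 17/55
merge 17/55 + 19/55 → 36/55
merge 19/55 + 36/55 → 1
L = 2/55 + 1/11 + 17/55 + 36/55 + 1 = 23/11 ≈ 2.091 bits/symbol.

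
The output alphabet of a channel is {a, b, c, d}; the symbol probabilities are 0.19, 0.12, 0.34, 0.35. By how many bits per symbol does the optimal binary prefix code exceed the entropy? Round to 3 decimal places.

Entropy H = −Σ p log₂ p ≈ 1.8816 bits.
Huffman merges: 3/25+19/100→31/100; 31/100+17/50→13/20; 7/20+13/20→1. L = 49/25 ≈ 1.9600.
L − H = 1.9600 − 1.8816 = 0.078 bits.

0.078 bits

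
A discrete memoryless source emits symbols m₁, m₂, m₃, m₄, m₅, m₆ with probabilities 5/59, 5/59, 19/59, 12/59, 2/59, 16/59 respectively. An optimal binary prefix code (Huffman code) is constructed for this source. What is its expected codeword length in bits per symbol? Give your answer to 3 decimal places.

Repeatedly combine the two least-probable nodes; the expected code length is the sum of the merged weights.
merge 2/59 + 5/59 → 7/59
merge 5/59 + 7/59 → 12/59
merge 12/59 + 12/59 → 24/59
merge 16/59 + 19/59 → 35/59
merge 24/59 + 35/59 → 1
L = 7/59 + 12/59 + 24/59 + 35/59 + 1 = 137/59 ≈ 2.322 bits/symbol.

2.322 bits/symbol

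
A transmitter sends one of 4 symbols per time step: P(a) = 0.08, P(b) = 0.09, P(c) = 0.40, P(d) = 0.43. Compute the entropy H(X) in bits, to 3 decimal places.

1.656 bits

H = −Σ pᵢ log₂ pᵢ.
−0.08·log₂(0.08) = 0.2915
−0.09·log₂(0.09) = 0.3127
−0.40·log₂(0.40) = 0.5288
−0.43·log₂(0.43) = 0.5236
Sum ≈ 1.6565 → 1.656 bits.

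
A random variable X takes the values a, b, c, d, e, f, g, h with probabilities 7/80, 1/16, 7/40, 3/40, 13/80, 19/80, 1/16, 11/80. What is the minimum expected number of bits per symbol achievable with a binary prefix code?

2.875 bits/symbol

Repeatedly combine the two least-probable nodes; the expected code length is the sum of the merged weights.
merge 1/16 + 1/16 → 1/8
merge 3/40 + 7/80 → 13/80
merge 1/8 + 11/80 → 21/80
merge 13/80 + 13/80 → 13/40
merge 7/40 + 19/80 → 33/80
merge 21/80 + 13/40 → 47/80
merge 33/80 + 47/80 → 1
L = 1/8 + 13/80 + 21/80 + 13/40 + 33/80 + 47/80 + 1 = 23/8 = 2.875 bits/symbol.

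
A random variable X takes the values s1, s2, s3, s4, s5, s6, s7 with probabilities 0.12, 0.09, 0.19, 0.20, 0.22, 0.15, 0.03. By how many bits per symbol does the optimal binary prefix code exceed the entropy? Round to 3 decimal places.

0.058 bits

Entropy H = −Σ p log₂ p ≈ 2.6422 bits.
Huffman merges: 3/100+9/100→3/25; 3/25+3/25→6/25; 3/20+19/100→17/50; 1/5+11/50→21/50; 6/25+17/50→29/50; 21/50+29/50→1. L = 27/10 ≈ 2.7000.
L − H = 2.7000 − 2.6422 = 0.058 bits.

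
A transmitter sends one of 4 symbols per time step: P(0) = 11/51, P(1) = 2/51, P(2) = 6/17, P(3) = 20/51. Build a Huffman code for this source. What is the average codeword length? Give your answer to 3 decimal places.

1.863 bits/symbol

Repeatedly combine the two least-probable nodes; the expected code length is the sum of the merged weights.
merge 2/51 + 11/51 → 13/51
merge 13/51 + 6/17 → 31/51
merge 20/51 + 31/51 → 1
L = 13/51 + 31/51 + 1 = 95/51 ≈ 1.863 bits/symbol.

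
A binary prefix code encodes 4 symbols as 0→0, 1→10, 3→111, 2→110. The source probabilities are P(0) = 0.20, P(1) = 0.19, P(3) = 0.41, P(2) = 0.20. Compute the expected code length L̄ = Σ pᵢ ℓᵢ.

2.41 bits/symbol

L̄ = Σ pᵢ·ℓᵢ = 0.20·1 + 0.19·2 + 0.41·3 + 0.20·3 = 2.41 bits/symbol.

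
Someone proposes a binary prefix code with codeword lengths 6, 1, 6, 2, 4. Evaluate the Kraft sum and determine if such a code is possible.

With common denominator 2^6 = 64: Σ 2^(−ℓᵢ) = 1/64 + 32/64 + 1/64 + 16/64 + 4/64 = 54/64 = 0.84375.
Kraft's inequality requires Σ ≤ 1; here Σ = 0.84375 ≤ 1, so such a prefix code exists.

0.84375; yes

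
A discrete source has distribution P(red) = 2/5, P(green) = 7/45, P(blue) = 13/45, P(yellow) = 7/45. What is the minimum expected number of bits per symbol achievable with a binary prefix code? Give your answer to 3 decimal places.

1.911 bits/symbol

Repeatedly combine the two least-probable nodes; the expected code length is the sum of the merged weights.
merge 7/45 + 7/45 → 14/45
merge 13/45 + 14/45 → 3/5
merge 2/5 + 3/5 → 1
L = 14/45 + 3/5 + 1 = 86/45 ≈ 1.911 bits/symbol.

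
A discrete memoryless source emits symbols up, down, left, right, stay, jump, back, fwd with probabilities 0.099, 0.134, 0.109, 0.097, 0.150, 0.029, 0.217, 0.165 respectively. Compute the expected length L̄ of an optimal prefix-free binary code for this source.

Repeatedly combine the two least-probable nodes; the expected code length is the sum of the merged weights.
merge 29/1000 + 97/1000 → 63/500
merge 99/1000 + 109/1000 → 26/125
merge 63/500 + 67/500 → 13/50
merge 3/20 + 33/200 → 63/200
merge 26/125 + 217/1000 → 17/40
merge 13/50 + 63/200 → 23/40
merge 17/40 + 23/40 → 1
L = 63/500 + 26/125 + 13/50 + 63/200 + 17/40 + 23/40 + 1 = 2909/1000 = 2.909 bits/symbol.

2.909 bits/symbol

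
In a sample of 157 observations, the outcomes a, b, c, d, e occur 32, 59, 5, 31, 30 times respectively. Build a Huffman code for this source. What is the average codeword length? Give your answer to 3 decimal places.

2.223 bits/symbol

Probabilities are the counts divided by 157.
Repeatedly combine the two least-probable nodes; the expected code length is the sum of the merged weights.
merge 5/157 + 30/157 → 35/157
merge 31/157 + 32/157 → 63/157
merge 35/157 + 59/157 → 94/157
merge 63/157 + 94/157 → 1
L = 35/157 + 63/157 + 94/157 + 1 = 349/157 ≈ 2.223 bits/symbol.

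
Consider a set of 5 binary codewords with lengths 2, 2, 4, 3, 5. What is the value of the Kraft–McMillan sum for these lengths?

0.71875

With common denominator 2^5 = 32: Σ 2^(−ℓᵢ) = 8/32 + 8/32 + 2/32 + 4/32 + 1/32 = 23/32 = 0.71875.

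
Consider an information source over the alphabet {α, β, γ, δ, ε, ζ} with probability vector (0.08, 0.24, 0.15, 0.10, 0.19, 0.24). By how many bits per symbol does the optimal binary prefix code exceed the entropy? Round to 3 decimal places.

Entropy H = −Σ p log₂ p ≈ 2.4777 bits.
Huffman merges: 2/25+1/10→9/50; 3/20+9/50→33/100; 19/100+6/25→43/100; 6/25+33/100→57/100; 43/100+57/100→1. L = 251/100 ≈ 2.5100.
L − H = 2.5100 − 2.4777 = 0.032 bits.

0.032 bits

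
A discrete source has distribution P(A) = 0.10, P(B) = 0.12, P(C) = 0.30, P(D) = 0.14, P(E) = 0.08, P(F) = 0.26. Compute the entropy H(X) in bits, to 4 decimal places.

H = −Σ pᵢ log₂ pᵢ.
−0.10·log₂(0.10) = 0.3322
−0.12·log₂(0.12) = 0.3671
−0.30·log₂(0.30) = 0.5211
−0.14·log₂(0.14) = 0.3971
−0.08·log₂(0.08) = 0.2915
−0.26·log₂(0.26) = 0.5053
Sum ≈ 2.4143 → 2.4143 bits.

2.4143 bits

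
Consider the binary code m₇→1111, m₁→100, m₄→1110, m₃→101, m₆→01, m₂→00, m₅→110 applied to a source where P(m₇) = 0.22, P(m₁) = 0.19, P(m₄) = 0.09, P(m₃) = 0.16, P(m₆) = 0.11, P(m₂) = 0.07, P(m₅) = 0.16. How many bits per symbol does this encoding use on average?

L̄ = Σ pᵢ·ℓᵢ = 0.22·4 + 0.19·3 + 0.09·4 + 0.16·3 + 0.11·2 + 0.07·2 + 0.16·3 = 3.13 bits/symbol.

3.13 bits/symbol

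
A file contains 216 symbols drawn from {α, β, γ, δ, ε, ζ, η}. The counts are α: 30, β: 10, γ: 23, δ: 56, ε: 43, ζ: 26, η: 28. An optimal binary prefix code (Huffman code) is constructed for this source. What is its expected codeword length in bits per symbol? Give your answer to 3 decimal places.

Probabilities are the counts divided by 216.
Repeatedly combine the two least-probable nodes; the expected code length is the sum of the merged weights.
merge 5/108 + 23/216 → 11/72
merge 13/108 + 7/54 → 1/4
merge 5/36 + 11/72 → 7/24
merge 43/216 + 1/4 → 97/216
merge 7/27 + 7/24 → 119/216
merge 97/216 + 119/216 → 1
L = 11/72 + 1/4 + 7/24 + 97/216 + 119/216 + 1 = 97/36 ≈ 2.694 bits/symbol.

2.694 bits/symbol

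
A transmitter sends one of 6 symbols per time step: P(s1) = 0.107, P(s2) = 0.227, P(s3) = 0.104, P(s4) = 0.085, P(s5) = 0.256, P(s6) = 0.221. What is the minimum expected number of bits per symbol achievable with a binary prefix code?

2.485 bits/symbol

Repeatedly combine the two least-probable nodes; the expected code length is the sum of the merged weights.
merge 17/200 + 13/125 → 189/1000
merge 107/1000 + 189/1000 → 37/125
merge 221/1000 + 227/1000 → 56/125
merge 32/125 + 37/125 → 69/125
merge 56/125 + 69/125 → 1
L = 189/1000 + 37/125 + 56/125 + 69/125 + 1 = 497/200 = 2.485 bits/symbol.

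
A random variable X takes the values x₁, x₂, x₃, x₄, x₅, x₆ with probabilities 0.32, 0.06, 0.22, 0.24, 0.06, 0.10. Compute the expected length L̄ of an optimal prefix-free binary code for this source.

Repeatedly combine the two least-probable nodes; the expected code length is the sum of the merged weights.
merge 3/50 + 3/50 → 3/25
merge 1/10 + 3/25 → 11/50
merge 11/50 + 11/50 → 11/25
merge 6/25 + 8/25 → 14/25
merge 11/25 + 14/25 → 1
L = 3/25 + 11/50 + 11/25 + 14/25 + 1 = 117/50 = 2.34 bits/symbol.

2.34 bits/symbol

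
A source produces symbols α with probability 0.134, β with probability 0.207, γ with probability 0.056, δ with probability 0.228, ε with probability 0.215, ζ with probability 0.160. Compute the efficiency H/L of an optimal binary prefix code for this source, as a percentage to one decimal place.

Entropy H = −Σ p log₂ p ≈ 2.4779 bits.
Huffman merges: 7/125+67/500→19/100; 4/25+19/100→7/20; 207/1000+43/200→211/500; 57/250+7/20→289/500; 211/500+289/500→1. L = 127/50 ≈ 2.5400.
Efficiency = H/L = 2.4779/2.5400 = 97.6%.

97.6%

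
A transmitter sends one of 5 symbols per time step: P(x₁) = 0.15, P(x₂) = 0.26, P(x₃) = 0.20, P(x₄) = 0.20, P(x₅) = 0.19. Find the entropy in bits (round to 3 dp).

H = −Σ pᵢ log₂ pᵢ.
−0.15·log₂(0.15) = 0.4105
−0.26·log₂(0.26) = 0.5053
−0.20·log₂(0.20) = 0.4644
−0.20·log₂(0.20) = 0.4644
−0.19·log₂(0.19) = 0.4552
Sum ≈ 2.2998 → 2.300 bits.

2.300 bits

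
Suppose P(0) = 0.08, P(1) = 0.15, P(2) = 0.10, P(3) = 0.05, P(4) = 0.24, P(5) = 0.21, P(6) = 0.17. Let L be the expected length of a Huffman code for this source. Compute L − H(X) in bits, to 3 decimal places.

0.028 bits

Entropy H = −Σ p log₂ p ≈ 2.6519 bits.
Huffman merges: 1/20+2/25→13/100; 1/10+13/100→23/100; 3/20+17/100→8/25; 21/100+23/100→11/25; 6/25+8/25→14/25; 11/25+14/25→1. L = 67/25 ≈ 2.6800.
L − H = 2.6800 − 2.6519 = 0.028 bits.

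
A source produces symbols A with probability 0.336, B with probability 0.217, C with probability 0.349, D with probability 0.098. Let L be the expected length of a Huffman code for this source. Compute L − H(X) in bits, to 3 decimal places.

0.101 bits

Entropy H = −Σ p log₂ p ≈ 1.8654 bits.
Huffman merges: 49/500+217/1000→63/200; 63/200+42/125→651/1000; 349/1000+651/1000→1. L = 983/500 ≈ 1.9660.
L − H = 1.9660 − 1.8654 = 0.101 bits.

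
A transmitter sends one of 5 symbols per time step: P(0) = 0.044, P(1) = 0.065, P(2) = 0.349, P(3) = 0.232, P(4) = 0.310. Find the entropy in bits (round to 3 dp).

1.997 bits

H = −Σ pᵢ log₂ pᵢ.
−0.044·log₂(0.044) = 0.1983
−0.065·log₂(0.065) = 0.2563
−0.349·log₂(0.349) = 0.5300
−0.232·log₂(0.232) = 0.4890
−0.310·log₂(0.310) = 0.5238
Sum ≈ 1.9974 → 1.997 bits.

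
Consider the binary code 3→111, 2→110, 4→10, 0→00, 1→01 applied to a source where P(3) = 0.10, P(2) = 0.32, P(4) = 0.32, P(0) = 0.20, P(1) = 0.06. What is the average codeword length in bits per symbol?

L̄ = Σ pᵢ·ℓᵢ = 0.10·3 + 0.32·3 + 0.32·2 + 0.20·2 + 0.06·2 = 2.42 bits/symbol.

2.42 bits/symbol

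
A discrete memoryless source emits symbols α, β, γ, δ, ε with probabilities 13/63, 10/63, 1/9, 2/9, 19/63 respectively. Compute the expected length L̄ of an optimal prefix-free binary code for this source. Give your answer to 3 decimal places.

2.270 bits/symbol

Repeatedly combine the two least-probable nodes; the expected code length is the sum of the merged weights.
merge 1/9 + 10/63 → 17/63
merge 13/63 + 2/9 → 3/7
merge 17/63 + 19/63 → 4/7
merge 3/7 + 4/7 → 1
L = 17/63 + 3/7 + 4/7 + 1 = 143/63 ≈ 2.270 bits/symbol.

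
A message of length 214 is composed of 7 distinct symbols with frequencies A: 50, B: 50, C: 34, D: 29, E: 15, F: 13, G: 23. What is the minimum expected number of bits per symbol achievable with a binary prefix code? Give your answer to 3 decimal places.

2.664 bits/symbol

Probabilities are the counts divided by 214.
Repeatedly combine the two least-probable nodes; the expected code length is the sum of the merged weights.
merge 13/214 + 15/214 → 14/107
merge 23/214 + 14/107 → 51/214
merge 29/214 + 17/107 → 63/214
merge 25/107 + 25/107 → 50/107
merge 51/214 + 63/214 → 57/107
merge 50/107 + 57/107 → 1
L = 14/107 + 51/214 + 63/214 + 50/107 + 57/107 + 1 = 285/107 ≈ 2.664 bits/symbol.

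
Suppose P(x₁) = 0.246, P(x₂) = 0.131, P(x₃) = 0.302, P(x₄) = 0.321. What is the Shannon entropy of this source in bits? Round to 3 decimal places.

H = −Σ pᵢ log₂ pᵢ.
−0.246·log₂(0.246) = 0.4977
−0.131·log₂(0.131) = 0.3841
−0.302·log₂(0.302) = 0.5217
−0.321·log₂(0.321) = 0.5262
Sum ≈ 1.9298 → 1.930 bits.

1.930 bits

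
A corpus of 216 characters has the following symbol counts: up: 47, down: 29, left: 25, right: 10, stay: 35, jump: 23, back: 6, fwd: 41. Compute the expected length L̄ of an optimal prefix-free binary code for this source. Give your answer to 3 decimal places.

Probabilities are the counts divided by 216.
Repeatedly combine the two least-probable nodes; the expected code length is the sum of the merged weights.
merge 1/36 + 5/108 → 2/27
merge 2/27 + 23/216 → 13/72
merge 25/216 + 29/216 → 1/4
merge 35/216 + 13/72 → 37/108
merge 41/216 + 47/216 → 11/27
merge 1/4 + 37/108 → 16/27
merge 11/27 + 16/27 → 1
L = 2/27 + 13/72 + 1/4 + 37/108 + 11/27 + 16/27 + 1 = 205/72 ≈ 2.847 bits/symbol.

2.847 bits/symbol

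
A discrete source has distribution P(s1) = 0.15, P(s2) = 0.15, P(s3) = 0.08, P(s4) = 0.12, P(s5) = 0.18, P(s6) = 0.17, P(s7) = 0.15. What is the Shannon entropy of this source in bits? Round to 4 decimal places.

2.7701 bits

H = −Σ pᵢ log₂ pᵢ.
−0.15·log₂(0.15) = 0.4105
−0.15·log₂(0.15) = 0.4105
−0.08·log₂(0.08) = 0.2915
−0.12·log₂(0.12) = 0.3671
−0.18·log₂(0.18) = 0.4453
−0.17·log₂(0.17) = 0.4346
−0.15·log₂(0.15) = 0.4105
Sum ≈ 2.7701 → 2.7701 bits.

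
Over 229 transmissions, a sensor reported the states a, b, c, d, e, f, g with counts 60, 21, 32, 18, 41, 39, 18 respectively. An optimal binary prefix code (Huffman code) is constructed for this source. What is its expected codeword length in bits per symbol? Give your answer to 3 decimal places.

Probabilities are the counts divided by 229.
Repeatedly combine the two least-probable nodes; the expected code length is the sum of the merged weights.
merge 18/229 + 18/229 → 36/229
merge 21/229 + 32/229 → 53/229
merge 36/229 + 39/229 → 75/229
merge 41/229 + 53/229 → 94/229
merge 60/229 + 75/229 → 135/229
merge 94/229 + 135/229 → 1
L = 36/229 + 53/229 + 75/229 + 94/229 + 135/229 + 1 = 622/229 ≈ 2.716 bits/symbol.

2.716 bits/symbol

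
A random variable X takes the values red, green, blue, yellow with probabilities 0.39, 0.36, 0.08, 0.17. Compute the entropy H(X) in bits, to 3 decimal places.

H = −Σ pᵢ log₂ pᵢ.
−0.39·log₂(0.39) = 0.5298
−0.36·log₂(0.36) = 0.5306
−0.08·log₂(0.08) = 0.2915
−0.17·log₂(0.17) = 0.4346
Sum ≈ 1.7865 → 1.787 bits.

1.787 bits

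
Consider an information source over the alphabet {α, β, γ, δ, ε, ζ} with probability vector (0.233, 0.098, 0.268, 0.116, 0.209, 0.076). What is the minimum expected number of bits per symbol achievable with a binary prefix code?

2.464 bits/symbol

Repeatedly combine the two least-probable nodes; the expected code length is the sum of the merged weights.
merge 19/250 + 49/500 → 87/500
merge 29/250 + 87/500 → 29/100
merge 209/1000 + 233/1000 → 221/500
merge 67/250 + 29/100 → 279/500
merge 221/500 + 279/500 → 1
L = 87/500 + 29/100 + 221/500 + 279/500 + 1 = 308/125 = 2.464 bits/symbol.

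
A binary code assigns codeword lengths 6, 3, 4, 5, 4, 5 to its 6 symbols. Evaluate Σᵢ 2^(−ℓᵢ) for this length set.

With common denominator 2^6 = 64: Σ 2^(−ℓᵢ) = 1/64 + 8/64 + 4/64 + 2/64 + 4/64 + 2/64 = 21/64 = 0.328125.

0.328125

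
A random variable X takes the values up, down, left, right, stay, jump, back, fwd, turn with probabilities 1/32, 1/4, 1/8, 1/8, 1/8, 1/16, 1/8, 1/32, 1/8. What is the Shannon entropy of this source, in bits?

2.9375 bits

Each probability is a power of 1/2, so log₂(1/p) is an integer.
H = Σ p·log₂(1/p) = 1/32·5 + 1/4·2 + 1/8·3 + 1/8·3 + 1/8·3 + 1/16·4 + 1/8·3 + 1/32·5 + 1/8·3 = 2.9375 bits.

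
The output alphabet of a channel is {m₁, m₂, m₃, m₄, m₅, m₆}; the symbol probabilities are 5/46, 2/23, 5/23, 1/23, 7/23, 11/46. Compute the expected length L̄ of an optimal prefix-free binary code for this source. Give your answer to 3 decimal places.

Repeatedly combine the two least-probable nodes; the expected code length is the sum of the merged weights.
merge 1/23 + 2/23 → 3/23
merge 5/46 + 3/23 → 11/46
merge 5/23 + 11/46 → 21/46
merge 11/46 + 7/23 → 25/46
merge 21/46 + 25/46 → 1
L = 3/23 + 11/46 + 21/46 + 25/46 + 1 = 109/46 ≈ 2.370 bits/symbol.

2.370 bits/symbol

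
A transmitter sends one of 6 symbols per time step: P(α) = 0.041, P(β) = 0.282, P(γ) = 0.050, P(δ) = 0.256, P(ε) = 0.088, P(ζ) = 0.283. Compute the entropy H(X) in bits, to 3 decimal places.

2.247 bits

H = −Σ pᵢ log₂ pᵢ.
−0.041·log₂(0.041) = 0.1889
−0.282·log₂(0.282) = 0.5150
−0.050·log₂(0.050) = 0.2161
−0.256·log₂(0.256) = 0.5032
−0.088·log₂(0.088) = 0.3086
−0.283·log₂(0.283) = 0.5154
Sum ≈ 2.2472 → 2.247 bits.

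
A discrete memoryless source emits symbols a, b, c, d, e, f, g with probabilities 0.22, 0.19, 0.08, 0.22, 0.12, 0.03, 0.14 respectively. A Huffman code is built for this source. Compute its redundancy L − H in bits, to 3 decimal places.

Entropy H = −Σ p log₂ p ≈ 2.6238 bits.
Huffman merges: 3/100+2/25→11/100; 11/100+3/25→23/100; 7/50+19/100→33/100; 11/50+11/50→11/25; 23/100+33/100→14/25; 11/25+14/25→1. L = 267/100 ≈ 2.6700.
L − H = 2.6700 − 2.6238 = 0.046 bits.

0.046 bits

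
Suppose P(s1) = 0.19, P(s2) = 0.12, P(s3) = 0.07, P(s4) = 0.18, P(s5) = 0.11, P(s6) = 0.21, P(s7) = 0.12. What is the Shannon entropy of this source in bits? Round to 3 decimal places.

H = −Σ pᵢ log₂ pᵢ.
−0.19·log₂(0.19) = 0.4552
−0.12·log₂(0.12) = 0.3671
−0.07·log₂(0.07) = 0.2686
−0.18·log₂(0.18) = 0.4453
−0.11·log₂(0.11) = 0.3503
−0.21·log₂(0.21) = 0.4728
−0.12·log₂(0.12) = 0.3671
Sum ≈ 2.7263 → 2.726 bits.

2.726 bits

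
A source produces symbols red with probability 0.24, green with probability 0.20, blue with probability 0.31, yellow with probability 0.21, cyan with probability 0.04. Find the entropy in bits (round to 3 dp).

H = −Σ pᵢ log₂ pᵢ.
−0.24·log₂(0.24) = 0.4941
−0.20·log₂(0.20) = 0.4644
−0.31·log₂(0.31) = 0.5238
−0.21·log₂(0.21) = 0.4728
−0.04·log₂(0.04) = 0.1858
Sum ≈ 2.1409 → 2.141 bits.

2.141 bits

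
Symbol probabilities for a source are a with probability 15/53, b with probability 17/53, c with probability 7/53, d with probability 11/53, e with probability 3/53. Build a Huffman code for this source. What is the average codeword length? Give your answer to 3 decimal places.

Repeatedly combine the two least-probable nodes; the expected code length is the sum of the merged weights.
merge 3/53 + 7/53 → 10/53
merge 10/53 + 11/53 → 21/53
merge 15/53 + 17/53 → 32/53
merge 21/53 + 32/53 → 1
L = 10/53 + 21/53 + 32/53 + 1 = 116/53 ≈ 2.189 bits/symbol.

2.189 bits/symbol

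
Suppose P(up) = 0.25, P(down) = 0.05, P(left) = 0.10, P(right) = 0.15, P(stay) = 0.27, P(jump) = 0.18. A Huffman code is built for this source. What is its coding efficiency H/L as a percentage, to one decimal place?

Entropy H = −Σ p log₂ p ≈ 2.4142 bits.
Huffman merges: 1/20+1/10→3/20; 3/20+3/20→3/10; 9/50+1/4→43/100; 27/100+3/10→57/100; 43/100+57/100→1. L = 49/20 ≈ 2.4500.
Efficiency = H/L = 2.4142/2.4500 = 98.5%.

98.5%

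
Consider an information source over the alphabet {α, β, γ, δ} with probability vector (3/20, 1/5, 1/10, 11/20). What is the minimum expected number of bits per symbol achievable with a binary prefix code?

Repeatedly combine the two least-probable nodes; the expected code length is the sum of the merged weights.
merge 1/10 + 3/20 → 1/4
merge 1/5 + 1/4 → 9/20
merge 9/20 + 11/20 → 1
L = 1/4 + 9/20 + 1 = 17/10 = 1.7 bits/symbol.

1.7 bits/symbol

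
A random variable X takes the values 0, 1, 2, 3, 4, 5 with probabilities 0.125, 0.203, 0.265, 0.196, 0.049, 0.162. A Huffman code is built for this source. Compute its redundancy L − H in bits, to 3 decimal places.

0.061 bits

Entropy H = −Σ p log₂ p ≈ 2.4491 bits.
Huffman merges: 49/1000+1/8→87/500; 81/500+87/500→42/125; 49/250+203/1000→399/1000; 53/200+42/125→601/1000; 399/1000+601/1000→1. L = 251/100 ≈ 2.5100.
L − H = 2.5100 − 2.4491 = 0.061 bits.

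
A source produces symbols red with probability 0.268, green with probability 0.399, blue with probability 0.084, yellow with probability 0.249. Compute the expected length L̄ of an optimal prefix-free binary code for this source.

1.934 bits/symbol

Repeatedly combine the two least-probable nodes; the expected code length is the sum of the merged weights.
merge 21/250 + 249/1000 → 333/1000
merge 67/250 + 333/1000 → 601/1000
merge 399/1000 + 601/1000 → 1
L = 333/1000 + 601/1000 + 1 = 967/500 = 1.934 bits/symbol.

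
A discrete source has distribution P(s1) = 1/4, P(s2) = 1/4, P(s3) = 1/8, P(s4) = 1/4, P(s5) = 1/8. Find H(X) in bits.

2.25 bits

Each probability is a power of 1/2, so log₂(1/p) is an integer.
H = Σ p·log₂(1/p) = 1/4·2 + 1/4·2 + 1/8·3 + 1/4·2 + 1/8·3 = 2.25 bits.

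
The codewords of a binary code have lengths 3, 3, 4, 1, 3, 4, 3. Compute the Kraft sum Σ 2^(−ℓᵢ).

With common denominator 2^4 = 16: Σ 2^(−ℓᵢ) = 2/16 + 2/16 + 1/16 + 8/16 + 2/16 + 1/16 + 2/16 = 18/16 = 1.125.

1.125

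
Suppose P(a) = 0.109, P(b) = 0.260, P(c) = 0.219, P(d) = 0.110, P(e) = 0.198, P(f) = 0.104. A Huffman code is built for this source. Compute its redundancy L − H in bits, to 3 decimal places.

0.035 bits

Entropy H = −Σ p log₂ p ≈ 2.4862 bits.
Huffman merges: 13/125+109/1000→213/1000; 11/100+99/500→77/250; 213/1000+219/1000→54/125; 13/50+77/250→71/125; 54/125+71/125→1. L = 2521/1000 ≈ 2.5210.
L − H = 2.5210 − 2.4862 = 0.035 bits.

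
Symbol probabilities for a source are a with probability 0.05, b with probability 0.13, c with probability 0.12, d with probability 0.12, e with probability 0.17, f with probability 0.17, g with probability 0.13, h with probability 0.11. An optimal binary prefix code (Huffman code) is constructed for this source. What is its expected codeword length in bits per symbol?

2.99 bits/symbol

Repeatedly combine the two least-probable nodes; the expected code length is the sum of the merged weights.
merge 1/20 + 11/100 → 4/25
merge 3/25 + 3/25 → 6/25
merge 13/100 + 13/100 → 13/50
merge 4/25 + 17/100 → 33/100
merge 17/100 + 6/25 → 41/100
merge 13/50 + 33/100 → 59/100
merge 41/100 + 59/100 → 1
L = 4/25 + 6/25 + 13/50 + 33/100 + 41/100 + 59/100 + 1 = 299/100 = 2.99 bits/symbol.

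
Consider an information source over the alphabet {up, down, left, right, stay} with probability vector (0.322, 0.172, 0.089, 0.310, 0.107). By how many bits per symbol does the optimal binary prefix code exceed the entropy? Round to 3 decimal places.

Entropy H = −Σ p log₂ p ≈ 2.1426 bits.
Huffman merges: 89/1000+107/1000→49/250; 43/250+49/250→46/125; 31/100+161/500→79/125; 46/125+79/125→1. L = 549/250 ≈ 2.1960.
L − H = 2.1960 − 2.1426 = 0.053 bits.

0.053 bits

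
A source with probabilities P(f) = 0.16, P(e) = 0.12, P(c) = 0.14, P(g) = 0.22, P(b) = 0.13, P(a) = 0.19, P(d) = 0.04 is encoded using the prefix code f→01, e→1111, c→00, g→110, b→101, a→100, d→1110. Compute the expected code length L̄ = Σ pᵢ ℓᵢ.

L̄ = Σ pᵢ·ℓᵢ = 0.16·2 + 0.12·4 + 0.14·2 + 0.22·3 + 0.13·3 + 0.19·3 + 0.04·4 = 2.86 bits/symbol.

2.86 bits/symbol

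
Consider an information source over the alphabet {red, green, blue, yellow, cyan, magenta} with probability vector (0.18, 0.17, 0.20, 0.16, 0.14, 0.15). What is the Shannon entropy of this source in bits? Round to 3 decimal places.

2.575 bits

H = −Σ pᵢ log₂ pᵢ.
−0.18·log₂(0.18) = 0.4453
−0.17·log₂(0.17) = 0.4346
−0.20·log₂(0.20) = 0.4644
−0.16·log₂(0.16) = 0.4230
−0.14·log₂(0.14) = 0.3971
−0.15·log₂(0.15) = 0.4105
Sum ≈ 2.5750 → 2.575 bits.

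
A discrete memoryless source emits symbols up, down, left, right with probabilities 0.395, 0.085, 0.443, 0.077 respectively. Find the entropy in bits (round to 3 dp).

H = −Σ pᵢ log₂ pᵢ.
−0.395·log₂(0.395) = 0.5293
−0.085·log₂(0.085) = 0.3023
−0.443·log₂(0.443) = 0.5204
−0.077·log₂(0.077) = 0.2848
Sum ≈ 1.6368 → 1.637 bits.

1.637 bits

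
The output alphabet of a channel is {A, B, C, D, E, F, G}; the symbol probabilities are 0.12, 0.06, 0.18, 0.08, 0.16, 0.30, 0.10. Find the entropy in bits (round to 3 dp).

2.624 bits

H = −Σ pᵢ log₂ pᵢ.
−0.12·log₂(0.12) = 0.3671
−0.06·log₂(0.06) = 0.2435
−0.18·log₂(0.18) = 0.4453
−0.08·log₂(0.08) = 0.2915
−0.16·log₂(0.16) = 0.4230
−0.30·log₂(0.30) = 0.5211
−0.10·log₂(0.10) = 0.3322
Sum ≈ 2.6237 → 2.624 bits.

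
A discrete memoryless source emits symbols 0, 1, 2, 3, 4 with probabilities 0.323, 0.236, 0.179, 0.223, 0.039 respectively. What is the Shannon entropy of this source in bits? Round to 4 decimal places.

H = −Σ pᵢ log₂ pᵢ.
−0.323·log₂(0.323) = 0.5266
−0.236·log₂(0.236) = 0.4916
−0.179·log₂(0.179) = 0.4443
−0.223·log₂(0.223) = 0.4828
−0.039·log₂(0.039) = 0.1825
Sum ≈ 2.1278 → 2.1278 bits.

2.1278 bits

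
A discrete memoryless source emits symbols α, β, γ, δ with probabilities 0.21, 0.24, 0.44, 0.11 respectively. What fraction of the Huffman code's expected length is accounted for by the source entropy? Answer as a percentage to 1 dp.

97.8%

Entropy H = −Σ p log₂ p ≈ 1.8384 bits.
Huffman merges: 11/100+21/100→8/25; 6/25+8/25→14/25; 11/25+14/25→1. L = 47/25 ≈ 1.8800.
Efficiency = H/L = 1.8384/1.8800 = 97.8%.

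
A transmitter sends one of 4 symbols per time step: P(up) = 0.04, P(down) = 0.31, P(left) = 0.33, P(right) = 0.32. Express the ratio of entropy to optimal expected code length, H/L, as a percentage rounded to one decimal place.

Entropy H = −Σ p log₂ p ≈ 1.7634 bits.
Huffman merges: 1/25+31/100→7/20; 8/25+33/100→13/20; 7/20+13/20→1. L = 2 ≈ 2.0000.
Efficiency = H/L = 1.7634/2.0000 = 88.2%.

88.2%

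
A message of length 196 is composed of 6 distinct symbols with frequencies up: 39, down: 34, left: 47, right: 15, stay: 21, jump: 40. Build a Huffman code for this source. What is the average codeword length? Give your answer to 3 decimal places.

2.541 bits/symbol

Probabilities are the counts divided by 196.
Repeatedly combine the two least-probable nodes; the expected code length is the sum of the merged weights.
merge 15/196 + 3/28 → 9/49
merge 17/98 + 9/49 → 5/14
merge 39/196 + 10/49 → 79/196
merge 47/196 + 5/14 → 117/196
merge 79/196 + 117/196 → 1
L = 9/49 + 5/14 + 79/196 + 117/196 + 1 = 249/98 ≈ 2.541 bits/symbol.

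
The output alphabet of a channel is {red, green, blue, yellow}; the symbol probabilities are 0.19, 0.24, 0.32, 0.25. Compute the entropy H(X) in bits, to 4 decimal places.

1.9754 bits

H = −Σ pᵢ log₂ pᵢ.
−0.19·log₂(0.19) = 0.4552
−0.24·log₂(0.24) = 0.4941
−0.32·log₂(0.32) = 0.5260
−0.25·log₂(0.25) = 0.5000
Sum ≈ 1.9754 → 1.9754 bits.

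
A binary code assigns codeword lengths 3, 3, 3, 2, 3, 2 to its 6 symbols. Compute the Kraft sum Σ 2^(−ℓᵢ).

With common denominator 2^3 = 8: Σ 2^(−ℓᵢ) = 1/8 + 1/8 + 1/8 + 2/8 + 1/8 + 2/8 = 8/8 = 1.

1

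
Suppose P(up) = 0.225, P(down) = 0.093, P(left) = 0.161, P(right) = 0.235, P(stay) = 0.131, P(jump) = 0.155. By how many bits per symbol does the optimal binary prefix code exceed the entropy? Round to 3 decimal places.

0.021 bits

Entropy H = −Σ p log₂ p ≈ 2.5191 bits.
Huffman merges: 93/1000+131/1000→28/125; 31/200+161/1000→79/250; 28/125+9/40→449/1000; 47/200+79/250→551/1000; 449/1000+551/1000→1. L = 127/50 ≈ 2.5400.
L − H = 2.5400 − 2.5191 = 0.021 bits.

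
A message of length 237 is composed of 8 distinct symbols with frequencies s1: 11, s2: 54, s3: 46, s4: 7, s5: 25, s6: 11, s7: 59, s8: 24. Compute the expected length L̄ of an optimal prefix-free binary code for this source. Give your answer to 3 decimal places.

Probabilities are the counts divided by 237.
Repeatedly combine the two least-probable nodes; the expected code length is the sum of the merged weights.
merge 7/237 + 11/237 → 6/79
merge 11/237 + 6/79 → 29/237
merge 8/79 + 25/237 → 49/237
merge 29/237 + 46/237 → 25/79
merge 49/237 + 18/79 → 103/237
merge 59/237 + 25/79 → 134/237
merge 103/237 + 134/237 → 1
L = 6/79 + 29/237 + 49/237 + 25/79 + 103/237 + 134/237 + 1 = 215/79 ≈ 2.722 bits/symbol.

2.722 bits/symbol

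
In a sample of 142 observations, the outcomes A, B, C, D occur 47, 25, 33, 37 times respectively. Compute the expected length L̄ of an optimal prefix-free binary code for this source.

Probabilities are the counts divided by 142.
Repeatedly combine the two least-probable nodes; the expected code length is the sum of the merged weights.
merge 25/142 + 33/142 → 29/71
merge 37/142 + 47/142 → 42/71
merge 29/71 + 42/71 → 1
L = 29/71 + 42/71 + 1 = 2 bits/symbol.

2 bits/symbol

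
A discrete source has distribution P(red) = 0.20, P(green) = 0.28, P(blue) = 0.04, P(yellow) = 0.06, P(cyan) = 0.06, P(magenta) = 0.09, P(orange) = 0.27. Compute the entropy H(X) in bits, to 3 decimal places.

H = −Σ pᵢ log₂ pᵢ.
−0.20·log₂(0.20) = 0.4644
−0.28·log₂(0.28) = 0.5142
−0.04·log₂(0.04) = 0.1858
−0.06·log₂(0.06) = 0.2435
−0.06·log₂(0.06) = 0.2435
−0.09·log₂(0.09) = 0.3127
−0.27·log₂(0.27) = 0.5100
Sum ≈ 2.4741 → 2.474 bits.

2.474 bits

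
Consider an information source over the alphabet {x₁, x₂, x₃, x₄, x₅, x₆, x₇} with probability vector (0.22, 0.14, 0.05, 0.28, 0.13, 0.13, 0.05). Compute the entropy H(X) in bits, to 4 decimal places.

2.5894 bits

H = −Σ pᵢ log₂ pᵢ.
−0.22·log₂(0.22) = 0.4806
−0.14·log₂(0.14) = 0.3971
−0.05·log₂(0.05) = 0.2161
−0.28·log₂(0.28) = 0.5142
−0.13·log₂(0.13) = 0.3826
−0.13·log₂(0.13) = 0.3826
−0.05·log₂(0.05) = 0.2161
Sum ≈ 2.5894 → 2.5894 bits.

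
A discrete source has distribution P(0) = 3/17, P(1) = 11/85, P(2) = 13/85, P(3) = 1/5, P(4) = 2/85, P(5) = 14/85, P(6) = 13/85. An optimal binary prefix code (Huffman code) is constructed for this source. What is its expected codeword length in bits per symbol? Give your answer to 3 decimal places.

Repeatedly combine the two least-probable nodes; the expected code length is the sum of the merged weights.
merge 2/85 + 11/85 → 13/85
merge 13/85 + 13/85 → 26/85
merge 13/85 + 14/85 → 27/85
merge 3/17 + 1/5 → 32/85
merge 26/85 + 27/85 → 53/85
merge 32/85 + 53/85 → 1
L = 13/85 + 26/85 + 27/85 + 32/85 + 53/85 + 1 = 236/85 ≈ 2.776 bits/symbol.

2.776 bits/symbol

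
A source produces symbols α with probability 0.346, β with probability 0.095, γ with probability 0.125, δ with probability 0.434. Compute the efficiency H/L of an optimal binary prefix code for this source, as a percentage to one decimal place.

Entropy H = −Σ p log₂ p ≈ 1.7500 bits.
Huffman merges: 19/200+1/8→11/50; 11/50+173/500→283/500; 217/500+283/500→1. L = 893/500 ≈ 1.7860.
Efficiency = H/L = 1.7500/1.7860 = 98.0%.

98.0%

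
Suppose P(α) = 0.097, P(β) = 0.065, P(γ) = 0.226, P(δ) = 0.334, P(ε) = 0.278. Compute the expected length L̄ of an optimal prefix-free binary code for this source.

Repeatedly combine the two least-probable nodes; the expected code length is the sum of the merged weights.
merge 13/200 + 97/1000 → 81/500
merge 81/500 + 113/500 → 97/250
merge 139/500 + 167/500 → 153/250
merge 97/250 + 153/250 → 1
L = 81/500 + 97/250 + 153/250 + 1 = 1081/500 = 2.162 bits/symbol.

2.162 bits/symbol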